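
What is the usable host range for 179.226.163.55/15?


Network: 179.226.0.0
Broadcast: 179.227.255.255
First usable = network + 1
Last usable = broadcast - 1
Range: 179.226.0.1 to 179.227.255.254


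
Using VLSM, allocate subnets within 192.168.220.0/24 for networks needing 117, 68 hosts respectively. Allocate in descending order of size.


117 hosts -> /25 (126 usable): 192.168.220.0/25
68 hosts -> /25 (126 usable): 192.168.220.128/25
Allocation: 192.168.220.0/25 (117 hosts, 126 usable); 192.168.220.128/25 (68 hosts, 126 usable)


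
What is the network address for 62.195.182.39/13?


IP:   00111110.11000011.10110110.00100111
Mask: 11111111.11111000.00000000.00000000
AND operation:
Net:  00111110.11000000.00000000.00000000
Network: 62.192.0.0/13


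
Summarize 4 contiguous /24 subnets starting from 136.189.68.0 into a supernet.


Original prefix: /24
Number of subnets: 4 = 2^2
New prefix = 24 - 2 = 22
Supernet: 136.189.68.0/22


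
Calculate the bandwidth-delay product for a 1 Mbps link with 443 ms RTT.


BDP = bandwidth * RTT
= 1 Mbps * 443 ms
= 1 * 1e6 * 443 / 1000 bits
= 443000 bits
= 55375 bytes
= 54.0771 KB
BDP = 443000 bits (55375 bytes)


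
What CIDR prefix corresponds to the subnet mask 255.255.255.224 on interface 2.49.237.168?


Binary: 11111111.11111111.11111111.11100000
Count leading 1s
Prefix: /27


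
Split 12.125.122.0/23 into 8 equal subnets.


New prefix = 23 + 3 = 26
Each subnet has 64 addresses
  12.125.122.0/26
  12.125.122.64/26
  12.125.122.128/26
  12.125.122.192/26
  12.125.123.0/26
  12.125.123.64/26
  12.125.123.128/26
  12.125.123.192/26
Subnets: 12.125.122.0/26, 12.125.122.64/26, 12.125.122.128/26, 12.125.122.192/26, 12.125.123.0/26, 12.125.123.64/26, 12.125.123.128/26, 12.125.123.192/26


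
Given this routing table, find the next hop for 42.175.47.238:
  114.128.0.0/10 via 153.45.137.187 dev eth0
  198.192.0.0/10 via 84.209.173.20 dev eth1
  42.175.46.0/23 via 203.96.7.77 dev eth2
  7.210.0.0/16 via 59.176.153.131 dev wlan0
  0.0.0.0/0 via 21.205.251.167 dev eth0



Longest prefix match for 42.175.47.238:
  /10 114.128.0.0: no
  /10 198.192.0.0: no
  /23 42.175.46.0: MATCH
  /16 7.210.0.0: no
  /0 0.0.0.0: MATCH
Selected: next-hop 203.96.7.77 via eth2 (matched /23)


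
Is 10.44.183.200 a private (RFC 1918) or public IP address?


RFC 1918 private ranges:
  10.0.0.0/8 (10.0.0.0 - 10.255.255.255)
  172.16.0.0/12 (172.16.0.0 - 172.31.255.255)
  192.168.0.0/16 (192.168.0.0 - 192.168.255.255)
Private (in 10.0.0.0/8)


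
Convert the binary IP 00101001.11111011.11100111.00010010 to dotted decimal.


00101001 = 41
11111011 = 251
11100111 = 231
00010010 = 18
IP: 41.251.231.18


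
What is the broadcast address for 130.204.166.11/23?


Network: 130.204.166.0/23
Host bits = 9
Set all host bits to 1:
Broadcast: 130.204.167.255


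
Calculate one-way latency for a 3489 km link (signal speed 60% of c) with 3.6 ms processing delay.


Speed = 0.6 * 3e5 km/s = 180000 km/s
Propagation delay = 3489 / 180000 = 0.0194 s = 19.3833 ms
Processing delay = 3.6 ms
Total one-way latency = 22.9833 ms


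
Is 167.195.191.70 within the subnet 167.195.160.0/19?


Subnet network: 167.195.160.0
Test IP AND mask: 167.195.160.0
Yes, 167.195.191.70 is in 167.195.160.0/19


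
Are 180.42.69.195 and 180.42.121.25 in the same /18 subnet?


Mask: 255.255.192.0
180.42.69.195 AND mask = 180.42.64.0
180.42.121.25 AND mask = 180.42.64.0
Yes, same subnet (180.42.64.0)


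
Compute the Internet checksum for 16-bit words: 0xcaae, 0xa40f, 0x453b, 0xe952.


Sum all words (with carry folding):
+ 0xcaae = 0xcaae
+ 0xa40f = 0x6ebe
+ 0x453b = 0xb3f9
+ 0xe952 = 0x9d4c
One's complement: ~0x9d4c
Checksum = 0x62b3


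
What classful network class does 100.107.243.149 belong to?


First octet: 100
Binary: 01100100
0xxxxxxx -> Class A (1-126)
Class A, default mask 255.0.0.0 (/8)


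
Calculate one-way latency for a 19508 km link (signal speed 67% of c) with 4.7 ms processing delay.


Speed = 0.67 * 3e5 km/s = 201000 km/s
Propagation delay = 19508 / 201000 = 0.0971 s = 97.0547 ms
Processing delay = 4.7 ms
Total one-way latency = 101.7547 ms


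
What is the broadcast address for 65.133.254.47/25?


Network: 65.133.254.0/25
Host bits = 7
Set all host bits to 1:
Broadcast: 65.133.254.127


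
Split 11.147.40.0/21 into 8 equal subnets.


New prefix = 21 + 3 = 24
Each subnet has 256 addresses
  11.147.40.0/24
  11.147.41.0/24
  11.147.42.0/24
  11.147.43.0/24
  11.147.44.0/24
  11.147.45.0/24
  11.147.46.0/24
  11.147.47.0/24
Subnets: 11.147.40.0/24, 11.147.41.0/24, 11.147.42.0/24, 11.147.43.0/24, 11.147.44.0/24, 11.147.45.0/24, 11.147.46.0/24, 11.147.47.0/24


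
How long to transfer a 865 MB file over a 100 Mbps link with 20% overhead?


Effective throughput = 100 * (1 - 20/100) = 80 Mbps
File size in Mb = 865 * 8 = 6920 Mb
Time = 6920 / 80
Time = 86.5 seconds


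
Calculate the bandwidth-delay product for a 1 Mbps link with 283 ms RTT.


BDP = bandwidth * RTT
= 1 Mbps * 283 ms
= 1 * 1e6 * 283 / 1000 bits
= 283000 bits
= 35375 bytes
= 34.5459 KB
BDP = 283000 bits (35375 bytes)


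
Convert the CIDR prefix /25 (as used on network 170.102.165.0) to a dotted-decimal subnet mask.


/25 means 25 network bits, 7 host bits
Binary: 11111111111111111111111110000000
Mask: 255.255.255.128


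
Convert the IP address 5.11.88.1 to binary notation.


5 = 00000101
11 = 00001011
88 = 01011000
1 = 00000001
Binary: 00000101.00001011.01011000.00000001


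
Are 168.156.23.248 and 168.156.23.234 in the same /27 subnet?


Mask: 255.255.255.224
168.156.23.248 AND mask = 168.156.23.224
168.156.23.234 AND mask = 168.156.23.224
Yes, same subnet (168.156.23.224)


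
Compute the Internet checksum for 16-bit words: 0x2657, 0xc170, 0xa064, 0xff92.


Sum all words (with carry folding):
+ 0x2657 = 0x2657
+ 0xc170 = 0xe7c7
+ 0xa064 = 0x882c
+ 0xff92 = 0x87bf
One's complement: ~0x87bf
Checksum = 0x7840


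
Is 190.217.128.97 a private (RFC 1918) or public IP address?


RFC 1918 private ranges:
  10.0.0.0/8 (10.0.0.0 - 10.255.255.255)
  172.16.0.0/12 (172.16.0.0 - 172.31.255.255)
  192.168.0.0/16 (192.168.0.0 - 192.168.255.255)
Public (not in any RFC 1918 range)


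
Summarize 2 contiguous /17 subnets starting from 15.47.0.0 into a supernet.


Original prefix: /17
Number of subnets: 2 = 2^1
New prefix = 17 - 1 = 16
Supernet: 15.47.0.0/16


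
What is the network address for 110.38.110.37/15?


IP:   01101110.00100110.01101110.00100101
Mask: 11111111.11111110.00000000.00000000
AND operation:
Net:  01101110.00100110.00000000.00000000
Network: 110.38.0.0/15


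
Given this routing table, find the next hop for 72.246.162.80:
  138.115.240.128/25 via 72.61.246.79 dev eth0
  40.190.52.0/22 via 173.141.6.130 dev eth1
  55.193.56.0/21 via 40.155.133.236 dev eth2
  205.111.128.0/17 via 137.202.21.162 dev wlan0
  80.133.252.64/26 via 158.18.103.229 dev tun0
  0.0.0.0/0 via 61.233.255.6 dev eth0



Longest prefix match for 72.246.162.80:
  /25 138.115.240.128: no
  /22 40.190.52.0: no
  /21 55.193.56.0: no
  /17 205.111.128.0: no
  /26 80.133.252.64: no
  /0 0.0.0.0: MATCH
Selected: next-hop 61.233.255.6 via eth0 (matched /0)


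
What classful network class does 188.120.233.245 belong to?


First octet: 188
Binary: 10111100
10xxxxxx -> Class B (128-191)
Class B, default mask 255.255.0.0 (/16)


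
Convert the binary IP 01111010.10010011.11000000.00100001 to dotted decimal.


01111010 = 122
10010011 = 147
11000000 = 192
00100001 = 33
IP: 122.147.192.33


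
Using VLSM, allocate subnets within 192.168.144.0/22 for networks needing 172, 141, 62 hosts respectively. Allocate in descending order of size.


172 hosts -> /24 (254 usable): 192.168.144.0/24
141 hosts -> /24 (254 usable): 192.168.145.0/24
62 hosts -> /26 (62 usable): 192.168.146.0/26
Allocation: 192.168.144.0/24 (172 hosts, 254 usable); 192.168.145.0/24 (141 hosts, 254 usable); 192.168.146.0/26 (62 hosts, 62 usable)


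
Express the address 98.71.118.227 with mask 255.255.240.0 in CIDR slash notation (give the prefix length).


Binary: 11111111.11111111.11110000.00000000
Count leading 1s
Prefix: /20


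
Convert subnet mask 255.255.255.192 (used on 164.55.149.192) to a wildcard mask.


Subnet mask: 255.255.255.192
Wildcard = 255.255.255.255 - subnet mask
255 - 255 = 0
255 - 255 = 0
255 - 255 = 0
255 - 192 = 63
Wildcard: 0.0.0.63


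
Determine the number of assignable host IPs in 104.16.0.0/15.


Host bits = 32 - 15 = 17
Total addresses = 2^17 = 131072
Usable = total - 2 (network and broadcast)
Usable hosts: 131070


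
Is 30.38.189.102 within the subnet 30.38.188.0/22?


Subnet network: 30.38.188.0
Test IP AND mask: 30.38.188.0
Yes, 30.38.189.102 is in 30.38.188.0/22


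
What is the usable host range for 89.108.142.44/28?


Network: 89.108.142.32
Broadcast: 89.108.142.47
First usable = network + 1
Last usable = broadcast - 1
Range: 89.108.142.33 to 89.108.142.46


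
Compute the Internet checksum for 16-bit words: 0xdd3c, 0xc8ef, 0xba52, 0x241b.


Sum all words (with carry folding):
+ 0xdd3c = 0xdd3c
+ 0xc8ef = 0xa62c
+ 0xba52 = 0x607f
+ 0x241b = 0x849a
One's complement: ~0x849a
Checksum = 0x7b65


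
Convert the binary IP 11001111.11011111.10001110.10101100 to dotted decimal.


11001111 = 207
11011111 = 223
10001110 = 142
10101100 = 172
IP: 207.223.142.172


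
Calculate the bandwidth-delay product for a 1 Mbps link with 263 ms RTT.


BDP = bandwidth * RTT
= 1 Mbps * 263 ms
= 1 * 1e6 * 263 / 1000 bits
= 263000 bits
= 32875 bytes
= 32.1045 KB
BDP = 263000 bits (32875 bytes)


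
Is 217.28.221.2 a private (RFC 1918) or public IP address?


RFC 1918 private ranges:
  10.0.0.0/8 (10.0.0.0 - 10.255.255.255)
  172.16.0.0/12 (172.16.0.0 - 172.31.255.255)
  192.168.0.0/16 (192.168.0.0 - 192.168.255.255)
Public (not in any RFC 1918 range)


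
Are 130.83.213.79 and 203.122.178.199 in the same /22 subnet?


Mask: 255.255.252.0
130.83.213.79 AND mask = 130.83.212.0
203.122.178.199 AND mask = 203.122.176.0
No, different subnets (130.83.212.0 vs 203.122.176.0)


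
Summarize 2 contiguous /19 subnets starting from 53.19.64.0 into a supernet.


Original prefix: /19
Number of subnets: 2 = 2^1
New prefix = 19 - 1 = 18
Supernet: 53.19.64.0/18


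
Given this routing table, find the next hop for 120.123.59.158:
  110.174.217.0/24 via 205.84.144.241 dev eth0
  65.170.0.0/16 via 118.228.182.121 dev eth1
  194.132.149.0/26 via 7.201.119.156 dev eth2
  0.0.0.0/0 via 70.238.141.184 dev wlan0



Longest prefix match for 120.123.59.158:
  /24 110.174.217.0: no
  /16 65.170.0.0: no
  /26 194.132.149.0: no
  /0 0.0.0.0: MATCH
Selected: next-hop 70.238.141.184 via wlan0 (matched /0)


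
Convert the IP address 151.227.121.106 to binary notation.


151 = 10010111
227 = 11100011
121 = 01111001
106 = 01101010
Binary: 10010111.11100011.01111001.01101010


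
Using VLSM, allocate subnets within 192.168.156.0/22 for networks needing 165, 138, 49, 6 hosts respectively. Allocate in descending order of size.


165 hosts -> /24 (254 usable): 192.168.156.0/24
138 hosts -> /24 (254 usable): 192.168.157.0/24
49 hosts -> /26 (62 usable): 192.168.158.0/26
6 hosts -> /29 (6 usable): 192.168.158.64/29
Allocation: 192.168.156.0/24 (165 hosts, 254 usable); 192.168.157.0/24 (138 hosts, 254 usable); 192.168.158.0/26 (49 hosts, 62 usable); 192.168.158.64/29 (6 hosts, 6 usable)


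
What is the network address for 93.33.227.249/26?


IP:   01011101.00100001.11100011.11111001
Mask: 11111111.11111111.11111111.11000000
AND operation:
Net:  01011101.00100001.11100011.11000000
Network: 93.33.227.192/26


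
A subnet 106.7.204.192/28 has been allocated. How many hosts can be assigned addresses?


Host bits = 32 - 28 = 4
Total addresses = 2^4 = 16
Usable = total - 2 (network and broadcast)
Usable hosts: 14


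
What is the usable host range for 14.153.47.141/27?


Network: 14.153.47.128
Broadcast: 14.153.47.159
First usable = network + 1
Last usable = broadcast - 1
Range: 14.153.47.129 to 14.153.47.158


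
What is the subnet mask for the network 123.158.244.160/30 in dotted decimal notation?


/30 means 30 network bits, 2 host bits
Binary: 11111111111111111111111111111100
Mask: 255.255.255.252


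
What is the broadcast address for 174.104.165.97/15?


Network: 174.104.0.0/15
Host bits = 17
Set all host bits to 1:
Broadcast: 174.105.255.255


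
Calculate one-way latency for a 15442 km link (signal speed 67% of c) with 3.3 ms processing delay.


Speed = 0.67 * 3e5 km/s = 201000 km/s
Propagation delay = 15442 / 201000 = 0.0768 s = 76.8259 ms
Processing delay = 3.3 ms
Total one-way latency = 80.1259 ms


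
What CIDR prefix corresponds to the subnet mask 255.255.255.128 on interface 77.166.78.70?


Binary: 11111111.11111111.11111111.10000000
Count leading 1s
Prefix: /25


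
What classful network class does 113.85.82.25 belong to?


First octet: 113
Binary: 01110001
0xxxxxxx -> Class A (1-126)
Class A, default mask 255.0.0.0 (/8)


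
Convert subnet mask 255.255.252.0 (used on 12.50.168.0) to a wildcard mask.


Subnet mask: 255.255.252.0
Wildcard = 255.255.255.255 - subnet mask
255 - 255 = 0
255 - 255 = 0
255 - 252 = 3
255 - 0 = 255
Wildcard: 0.0.3.255


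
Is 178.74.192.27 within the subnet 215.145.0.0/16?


Subnet network: 215.145.0.0
Test IP AND mask: 178.74.0.0
No, 178.74.192.27 is not in 215.145.0.0/16


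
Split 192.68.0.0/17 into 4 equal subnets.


New prefix = 17 + 2 = 19
Each subnet has 8192 addresses
  192.68.0.0/19
  192.68.32.0/19
  192.68.64.0/19
  192.68.96.0/19
Subnets: 192.68.0.0/19, 192.68.32.0/19, 192.68.64.0/19, 192.68.96.0/19


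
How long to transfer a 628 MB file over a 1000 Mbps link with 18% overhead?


Effective throughput = 1000 * (1 - 18/100) = 820.0 Mbps
File size in Mb = 628 * 8 = 5024 Mb
Time = 5024 / 820.0
Time = 6.1268 seconds


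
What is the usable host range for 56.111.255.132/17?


Network: 56.111.128.0
Broadcast: 56.111.255.255
First usable = network + 1
Last usable = broadcast - 1
Range: 56.111.128.1 to 56.111.255.254


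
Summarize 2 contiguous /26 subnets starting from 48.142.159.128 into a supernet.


Original prefix: /26
Number of subnets: 2 = 2^1
New prefix = 26 - 1 = 25
Supernet: 48.142.159.128/25


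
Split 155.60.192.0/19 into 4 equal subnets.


New prefix = 19 + 2 = 21
Each subnet has 2048 addresses
  155.60.192.0/21
  155.60.200.0/21
  155.60.208.0/21
  155.60.216.0/21
Subnets: 155.60.192.0/21, 155.60.200.0/21, 155.60.208.0/21, 155.60.216.0/21


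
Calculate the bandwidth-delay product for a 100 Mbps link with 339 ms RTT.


BDP = bandwidth * RTT
= 100 Mbps * 339 ms
= 100 * 1e6 * 339 / 1000 bits
= 33900000 bits
= 4237500 bytes
= 4138.1836 KB
BDP = 33900000 bits (4237500 bytes)


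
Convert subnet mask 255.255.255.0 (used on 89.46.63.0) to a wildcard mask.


Subnet mask: 255.255.255.0
Wildcard = 255.255.255.255 - subnet mask
255 - 255 = 0
255 - 255 = 0
255 - 255 = 0
255 - 0 = 255
Wildcard: 0.0.0.255


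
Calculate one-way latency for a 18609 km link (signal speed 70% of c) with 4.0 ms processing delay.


Speed = 0.7 * 3e5 km/s = 210000 km/s
Propagation delay = 18609 / 210000 = 0.0886 s = 88.6143 ms
Processing delay = 4.0 ms
Total one-way latency = 92.6143 ms


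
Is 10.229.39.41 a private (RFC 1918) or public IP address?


RFC 1918 private ranges:
  10.0.0.0/8 (10.0.0.0 - 10.255.255.255)
  172.16.0.0/12 (172.16.0.0 - 172.31.255.255)
  192.168.0.0/16 (192.168.0.0 - 192.168.255.255)
Private (in 10.0.0.0/8)


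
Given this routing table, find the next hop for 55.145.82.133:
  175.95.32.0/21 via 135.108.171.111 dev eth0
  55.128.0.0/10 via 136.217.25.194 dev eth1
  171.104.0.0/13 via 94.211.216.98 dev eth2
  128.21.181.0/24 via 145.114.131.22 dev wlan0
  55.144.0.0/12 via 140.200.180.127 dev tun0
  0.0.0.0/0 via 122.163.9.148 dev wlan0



Longest prefix match for 55.145.82.133:
  /21 175.95.32.0: no
  /10 55.128.0.0: MATCH
  /13 171.104.0.0: no
  /24 128.21.181.0: no
  /12 55.144.0.0: MATCH
  /0 0.0.0.0: MATCH
Selected: next-hop 140.200.180.127 via tun0 (matched /12)


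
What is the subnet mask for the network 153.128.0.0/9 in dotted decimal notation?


/9 means 9 network bits, 23 host bits
Binary: 11111111100000000000000000000000
Mask: 255.128.0.0


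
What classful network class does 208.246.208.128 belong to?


First octet: 208
Binary: 11010000
110xxxxx -> Class C (192-223)
Class C, default mask 255.255.255.0 (/24)


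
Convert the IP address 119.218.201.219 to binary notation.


119 = 01110111
218 = 11011010
201 = 11001001
219 = 11011011
Binary: 01110111.11011010.11001001.11011011


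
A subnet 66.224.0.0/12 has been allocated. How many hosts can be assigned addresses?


Host bits = 32 - 12 = 20
Total addresses = 2^20 = 1048576
Usable = total - 2 (network and broadcast)
Usable hosts: 1048574


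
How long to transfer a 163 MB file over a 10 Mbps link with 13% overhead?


Effective throughput = 10 * (1 - 13/100) = 8.7 Mbps
File size in Mb = 163 * 8 = 1304 Mb
Time = 1304 / 8.7
Time = 149.8851 seconds


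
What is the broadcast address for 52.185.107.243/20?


Network: 52.185.96.0/20
Host bits = 12
Set all host bits to 1:
Broadcast: 52.185.111.255


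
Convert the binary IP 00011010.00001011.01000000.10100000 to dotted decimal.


00011010 = 26
00001011 = 11
01000000 = 64
10100000 = 160
IP: 26.11.64.160


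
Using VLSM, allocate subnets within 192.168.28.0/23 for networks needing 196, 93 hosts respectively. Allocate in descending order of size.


196 hosts -> /24 (254 usable): 192.168.28.0/24
93 hosts -> /25 (126 usable): 192.168.29.0/25
Allocation: 192.168.28.0/24 (196 hosts, 254 usable); 192.168.29.0/25 (93 hosts, 126 usable)


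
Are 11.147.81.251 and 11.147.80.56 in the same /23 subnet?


Mask: 255.255.254.0
11.147.81.251 AND mask = 11.147.80.0
11.147.80.56 AND mask = 11.147.80.0
Yes, same subnet (11.147.80.0)


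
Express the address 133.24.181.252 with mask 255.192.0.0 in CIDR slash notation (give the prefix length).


Binary: 11111111.11000000.00000000.00000000
Count leading 1s
Prefix: /10


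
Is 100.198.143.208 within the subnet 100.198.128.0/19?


Subnet network: 100.198.128.0
Test IP AND mask: 100.198.128.0
Yes, 100.198.143.208 is in 100.198.128.0/19


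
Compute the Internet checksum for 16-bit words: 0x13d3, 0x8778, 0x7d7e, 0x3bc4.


Sum all words (with carry folding):
+ 0x13d3 = 0x13d3
+ 0x8778 = 0x9b4b
+ 0x7d7e = 0x18ca
+ 0x3bc4 = 0x548e
One's complement: ~0x548e
Checksum = 0xab71


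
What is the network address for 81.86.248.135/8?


IP:   01010001.01010110.11111000.10000111
Mask: 11111111.00000000.00000000.00000000
AND operation:
Net:  01010001.00000000.00000000.00000000
Network: 81.0.0.0/8


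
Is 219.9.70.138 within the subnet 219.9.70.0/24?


Subnet network: 219.9.70.0
Test IP AND mask: 219.9.70.0
Yes, 219.9.70.138 is in 219.9.70.0/24


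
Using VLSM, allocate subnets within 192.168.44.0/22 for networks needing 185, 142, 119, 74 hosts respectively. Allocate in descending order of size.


185 hosts -> /24 (254 usable): 192.168.44.0/24
142 hosts -> /24 (254 usable): 192.168.45.0/24
119 hosts -> /25 (126 usable): 192.168.46.0/25
74 hosts -> /25 (126 usable): 192.168.46.128/25
Allocation: 192.168.44.0/24 (185 hosts, 254 usable); 192.168.45.0/24 (142 hosts, 254 usable); 192.168.46.0/25 (119 hosts, 126 usable); 192.168.46.128/25 (74 hosts, 126 usable)


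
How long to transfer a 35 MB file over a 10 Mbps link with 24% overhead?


Effective throughput = 10 * (1 - 24/100) = 7.6 Mbps
File size in Mb = 35 * 8 = 280 Mb
Time = 280 / 7.6
Time = 36.8421 seconds


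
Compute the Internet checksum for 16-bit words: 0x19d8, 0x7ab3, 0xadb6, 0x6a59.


Sum all words (with carry folding):
+ 0x19d8 = 0x19d8
+ 0x7ab3 = 0x948b
+ 0xadb6 = 0x4242
+ 0x6a59 = 0xac9b
One's complement: ~0xac9b
Checksum = 0x5364


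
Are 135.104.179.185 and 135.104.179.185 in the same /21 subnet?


Mask: 255.255.248.0
135.104.179.185 AND mask = 135.104.176.0
135.104.179.185 AND mask = 135.104.176.0
Yes, same subnet (135.104.176.0)


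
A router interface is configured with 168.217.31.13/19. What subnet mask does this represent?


/19 means 19 network bits, 13 host bits
Binary: 11111111111111111110000000000000
Mask: 255.255.224.0


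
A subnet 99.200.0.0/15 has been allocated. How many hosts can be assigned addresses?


Host bits = 32 - 15 = 17
Total addresses = 2^17 = 131072
Usable = total - 2 (network and broadcast)
Usable hosts: 131070


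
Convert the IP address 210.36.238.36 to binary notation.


210 = 11010010
36 = 00100100
238 = 11101110
36 = 00100100
Binary: 11010010.00100100.11101110.00100100


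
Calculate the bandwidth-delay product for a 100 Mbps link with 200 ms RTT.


BDP = bandwidth * RTT
= 100 Mbps * 200 ms
= 100 * 1e6 * 200 / 1000 bits
= 20000000 bits
= 2500000 bytes
= 2441.4062 KB
BDP = 20000000 bits (2500000 bytes)


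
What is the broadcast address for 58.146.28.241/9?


Network: 58.128.0.0/9
Host bits = 23
Set all host bits to 1:
Broadcast: 58.255.255.255


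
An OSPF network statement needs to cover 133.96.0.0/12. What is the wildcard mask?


Subnet mask: 255.240.0.0
Wildcard = 255.255.255.255 - subnet mask
255 - 255 = 0
255 - 240 = 15
255 - 0 = 255
255 - 0 = 255
Wildcard: 0.15.255.255


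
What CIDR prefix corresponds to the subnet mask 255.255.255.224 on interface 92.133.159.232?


Binary: 11111111.11111111.11111111.11100000
Count leading 1s
Prefix: /27


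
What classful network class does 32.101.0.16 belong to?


First octet: 32
Binary: 00100000
0xxxxxxx -> Class A (1-126)
Class A, default mask 255.0.0.0 (/8)


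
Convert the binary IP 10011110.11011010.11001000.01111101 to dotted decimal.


10011110 = 158
11011010 = 218
11001000 = 200
01111101 = 125
IP: 158.218.200.125


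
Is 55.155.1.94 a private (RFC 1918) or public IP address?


RFC 1918 private ranges:
  10.0.0.0/8 (10.0.0.0 - 10.255.255.255)
  172.16.0.0/12 (172.16.0.0 - 172.31.255.255)
  192.168.0.0/16 (192.168.0.0 - 192.168.255.255)
Public (not in any RFC 1918 range)


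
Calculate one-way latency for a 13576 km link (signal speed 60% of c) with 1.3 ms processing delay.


Speed = 0.6 * 3e5 km/s = 180000 km/s
Propagation delay = 13576 / 180000 = 0.0754 s = 75.4222 ms
Processing delay = 1.3 ms
Total one-way latency = 76.7222 ms


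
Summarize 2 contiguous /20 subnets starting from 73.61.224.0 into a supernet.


Original prefix: /20
Number of subnets: 2 = 2^1
New prefix = 20 - 1 = 19
Supernet: 73.61.224.0/19


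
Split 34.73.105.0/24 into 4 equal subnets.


New prefix = 24 + 2 = 26
Each subnet has 64 addresses
  34.73.105.0/26
  34.73.105.64/26
  34.73.105.128/26
  34.73.105.192/26
Subnets: 34.73.105.0/26, 34.73.105.64/26, 34.73.105.128/26, 34.73.105.192/26


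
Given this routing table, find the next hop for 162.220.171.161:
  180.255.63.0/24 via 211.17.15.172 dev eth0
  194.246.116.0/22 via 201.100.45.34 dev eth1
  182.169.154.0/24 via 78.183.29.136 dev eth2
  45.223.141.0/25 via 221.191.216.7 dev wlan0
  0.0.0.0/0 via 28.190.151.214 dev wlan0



Longest prefix match for 162.220.171.161:
  /24 180.255.63.0: no
  /22 194.246.116.0: no
  /24 182.169.154.0: no
  /25 45.223.141.0: no
  /0 0.0.0.0: MATCH
Selected: next-hop 28.190.151.214 via wlan0 (matched /0)


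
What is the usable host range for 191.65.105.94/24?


Network: 191.65.105.0
Broadcast: 191.65.105.255
First usable = network + 1
Last usable = broadcast - 1
Range: 191.65.105.1 to 191.65.105.254


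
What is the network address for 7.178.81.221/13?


IP:   00000111.10110010.01010001.11011101
Mask: 11111111.11111000.00000000.00000000
AND operation:
Net:  00000111.10110000.00000000.00000000
Network: 7.176.0.0/13


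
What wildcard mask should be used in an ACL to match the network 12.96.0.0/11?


Subnet mask: 255.224.0.0
Wildcard = 255.255.255.255 - subnet mask
255 - 255 = 0
255 - 224 = 31
255 - 0 = 255
255 - 0 = 255
Wildcard: 0.31.255.255


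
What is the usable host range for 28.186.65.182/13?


Network: 28.184.0.0
Broadcast: 28.191.255.255
First usable = network + 1
Last usable = broadcast - 1
Range: 28.184.0.1 to 28.191.255.254


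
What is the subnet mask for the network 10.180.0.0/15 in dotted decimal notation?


/15 means 15 network bits, 17 host bits
Binary: 11111111111111100000000000000000
Mask: 255.254.0.0


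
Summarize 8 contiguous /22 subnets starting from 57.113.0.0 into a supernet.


Original prefix: /22
Number of subnets: 8 = 2^3
New prefix = 22 - 3 = 19
Supernet: 57.113.0.0/19


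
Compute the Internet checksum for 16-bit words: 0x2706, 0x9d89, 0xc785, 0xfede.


Sum all words (with carry folding):
+ 0x2706 = 0x2706
+ 0x9d89 = 0xc48f
+ 0xc785 = 0x8c15
+ 0xfede = 0x8af4
One's complement: ~0x8af4
Checksum = 0x750b


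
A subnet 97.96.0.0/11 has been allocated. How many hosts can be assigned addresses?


Host bits = 32 - 11 = 21
Total addresses = 2^21 = 2097152
Usable = total - 2 (network and broadcast)
Usable hosts: 2097150


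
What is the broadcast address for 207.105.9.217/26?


Network: 207.105.9.192/26
Host bits = 6
Set all host bits to 1:
Broadcast: 207.105.9.255


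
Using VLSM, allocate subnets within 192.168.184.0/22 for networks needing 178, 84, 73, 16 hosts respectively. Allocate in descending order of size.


178 hosts -> /24 (254 usable): 192.168.184.0/24
84 hosts -> /25 (126 usable): 192.168.185.0/25
73 hosts -> /25 (126 usable): 192.168.185.128/25
16 hosts -> /27 (30 usable): 192.168.186.0/27
Allocation: 192.168.184.0/24 (178 hosts, 254 usable); 192.168.185.0/25 (84 hosts, 126 usable); 192.168.185.128/25 (73 hosts, 126 usable); 192.168.186.0/27 (16 hosts, 30 usable)


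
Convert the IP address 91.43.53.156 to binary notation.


91 = 01011011
43 = 00101011
53 = 00110101
156 = 10011100
Binary: 01011011.00101011.00110101.10011100


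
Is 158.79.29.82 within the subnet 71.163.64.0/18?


Subnet network: 71.163.64.0
Test IP AND mask: 158.79.0.0
No, 158.79.29.82 is not in 71.163.64.0/18


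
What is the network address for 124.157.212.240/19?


IP:   01111100.10011101.11010100.11110000
Mask: 11111111.11111111.11100000.00000000
AND operation:
Net:  01111100.10011101.11000000.00000000
Network: 124.157.192.0/19


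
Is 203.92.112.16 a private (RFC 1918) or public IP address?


RFC 1918 private ranges:
  10.0.0.0/8 (10.0.0.0 - 10.255.255.255)
  172.16.0.0/12 (172.16.0.0 - 172.31.255.255)
  192.168.0.0/16 (192.168.0.0 - 192.168.255.255)
Public (not in any RFC 1918 range)


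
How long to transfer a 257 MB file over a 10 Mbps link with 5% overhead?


Effective throughput = 10 * (1 - 5/100) = 9.5 Mbps
File size in Mb = 257 * 8 = 2056 Mb
Time = 2056 / 9.5
Time = 216.4211 seconds


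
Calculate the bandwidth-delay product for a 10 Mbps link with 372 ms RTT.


BDP = bandwidth * RTT
= 10 Mbps * 372 ms
= 10 * 1e6 * 372 / 1000 bits
= 3720000 bits
= 465000 bytes
= 454.1016 KB
BDP = 3720000 bits (465000 bytes)


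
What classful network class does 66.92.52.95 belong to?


First octet: 66
Binary: 01000010
0xxxxxxx -> Class A (1-126)
Class A, default mask 255.0.0.0 (/8)


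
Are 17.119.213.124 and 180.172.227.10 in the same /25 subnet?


Mask: 255.255.255.128
17.119.213.124 AND mask = 17.119.213.0
180.172.227.10 AND mask = 180.172.227.0
No, different subnets (17.119.213.0 vs 180.172.227.0)


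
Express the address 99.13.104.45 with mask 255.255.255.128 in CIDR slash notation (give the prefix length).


Binary: 11111111.11111111.11111111.10000000
Count leading 1s
Prefix: /25


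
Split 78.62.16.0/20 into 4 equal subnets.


New prefix = 20 + 2 = 22
Each subnet has 1024 addresses
  78.62.16.0/22
  78.62.20.0/22
  78.62.24.0/22
  78.62.28.0/22
Subnets: 78.62.16.0/22, 78.62.20.0/22, 78.62.24.0/22, 78.62.28.0/22


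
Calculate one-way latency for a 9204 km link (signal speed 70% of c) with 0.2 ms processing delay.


Speed = 0.7 * 3e5 km/s = 210000 km/s
Propagation delay = 9204 / 210000 = 0.0438 s = 43.8286 ms
Processing delay = 0.2 ms
Total one-way latency = 44.0286 ms


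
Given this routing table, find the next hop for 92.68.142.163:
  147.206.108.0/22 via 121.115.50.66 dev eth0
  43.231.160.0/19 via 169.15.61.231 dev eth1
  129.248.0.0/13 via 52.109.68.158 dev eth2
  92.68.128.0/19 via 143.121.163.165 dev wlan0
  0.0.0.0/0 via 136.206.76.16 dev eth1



Longest prefix match for 92.68.142.163:
  /22 147.206.108.0: no
  /19 43.231.160.0: no
  /13 129.248.0.0: no
  /19 92.68.128.0: MATCH
  /0 0.0.0.0: MATCH
Selected: next-hop 143.121.163.165 via wlan0 (matched /19)


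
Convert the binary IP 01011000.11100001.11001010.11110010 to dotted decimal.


01011000 = 88
11100001 = 225
11001010 = 202
11110010 = 242
IP: 88.225.202.242


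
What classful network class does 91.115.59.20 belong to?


First octet: 91
Binary: 01011011
0xxxxxxx -> Class A (1-126)
Class A, default mask 255.0.0.0 (/8)


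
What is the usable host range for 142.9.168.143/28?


Network: 142.9.168.128
Broadcast: 142.9.168.143
First usable = network + 1
Last usable = broadcast - 1
Range: 142.9.168.129 to 142.9.168.142


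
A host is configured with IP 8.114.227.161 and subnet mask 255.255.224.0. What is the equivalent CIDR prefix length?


Binary: 11111111.11111111.11100000.00000000
Count leading 1s
Prefix: /19


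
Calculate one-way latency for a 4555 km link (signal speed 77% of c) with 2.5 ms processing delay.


Speed = 0.77 * 3e5 km/s = 231000 km/s
Propagation delay = 4555 / 231000 = 0.0197 s = 19.7186 ms
Processing delay = 2.5 ms
Total one-way latency = 22.2186 ms


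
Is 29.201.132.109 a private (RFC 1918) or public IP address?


RFC 1918 private ranges:
  10.0.0.0/8 (10.0.0.0 - 10.255.255.255)
  172.16.0.0/12 (172.16.0.0 - 172.31.255.255)
  192.168.0.0/16 (192.168.0.0 - 192.168.255.255)
Public (not in any RFC 1918 range)


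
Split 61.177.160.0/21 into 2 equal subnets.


New prefix = 21 + 1 = 22
Each subnet has 1024 addresses
  61.177.160.0/22
  61.177.164.0/22
Subnets: 61.177.160.0/22, 61.177.164.0/22


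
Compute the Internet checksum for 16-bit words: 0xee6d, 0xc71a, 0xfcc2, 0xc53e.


Sum all words (with carry folding):
+ 0xee6d = 0xee6d
+ 0xc71a = 0xb588
+ 0xfcc2 = 0xb24b
+ 0xc53e = 0x778a
One's complement: ~0x778a
Checksum = 0x8875


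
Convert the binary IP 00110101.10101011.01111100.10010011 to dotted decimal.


00110101 = 53
10101011 = 171
01111100 = 124
10010011 = 147
IP: 53.171.124.147


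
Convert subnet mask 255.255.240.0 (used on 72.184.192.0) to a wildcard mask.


Subnet mask: 255.255.240.0
Wildcard = 255.255.255.255 - subnet mask
255 - 255 = 0
255 - 255 = 0
255 - 240 = 15
255 - 0 = 255
Wildcard: 0.0.15.255


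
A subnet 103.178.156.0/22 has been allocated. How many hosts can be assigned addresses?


Host bits = 32 - 22 = 10
Total addresses = 2^10 = 1024
Usable = total - 2 (network and broadcast)
Usable hosts: 1022


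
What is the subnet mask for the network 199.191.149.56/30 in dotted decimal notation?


/30 means 30 network bits, 2 host bits
Binary: 11111111111111111111111111111100
Mask: 255.255.255.252


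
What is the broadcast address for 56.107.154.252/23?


Network: 56.107.154.0/23
Host bits = 9
Set all host bits to 1:
Broadcast: 56.107.155.255


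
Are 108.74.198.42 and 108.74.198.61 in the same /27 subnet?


Mask: 255.255.255.224
108.74.198.42 AND mask = 108.74.198.32
108.74.198.61 AND mask = 108.74.198.32
Yes, same subnet (108.74.198.32)


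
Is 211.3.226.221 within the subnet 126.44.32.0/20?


Subnet network: 126.44.32.0
Test IP AND mask: 211.3.224.0
No, 211.3.226.221 is not in 126.44.32.0/20


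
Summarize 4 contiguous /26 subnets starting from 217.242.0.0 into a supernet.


Original prefix: /26
Number of subnets: 4 = 2^2
New prefix = 26 - 2 = 24
Supernet: 217.242.0.0/24


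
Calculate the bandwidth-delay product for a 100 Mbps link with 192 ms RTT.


BDP = bandwidth * RTT
= 100 Mbps * 192 ms
= 100 * 1e6 * 192 / 1000 bits
= 19200000 bits
= 2400000 bytes
= 2343.75 KB
BDP = 19200000 bits (2400000 bytes)


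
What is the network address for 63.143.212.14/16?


IP:   00111111.10001111.11010100.00001110
Mask: 11111111.11111111.00000000.00000000
AND operation:
Net:  00111111.10001111.00000000.00000000
Network: 63.143.0.0/16


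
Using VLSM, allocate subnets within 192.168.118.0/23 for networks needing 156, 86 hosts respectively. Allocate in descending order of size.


156 hosts -> /24 (254 usable): 192.168.118.0/24
86 hosts -> /25 (126 usable): 192.168.119.0/25
Allocation: 192.168.118.0/24 (156 hosts, 254 usable); 192.168.119.0/25 (86 hosts, 126 usable)


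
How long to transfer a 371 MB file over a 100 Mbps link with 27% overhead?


Effective throughput = 100 * (1 - 27/100) = 73 Mbps
File size in Mb = 371 * 8 = 2968 Mb
Time = 2968 / 73
Time = 40.6575 seconds


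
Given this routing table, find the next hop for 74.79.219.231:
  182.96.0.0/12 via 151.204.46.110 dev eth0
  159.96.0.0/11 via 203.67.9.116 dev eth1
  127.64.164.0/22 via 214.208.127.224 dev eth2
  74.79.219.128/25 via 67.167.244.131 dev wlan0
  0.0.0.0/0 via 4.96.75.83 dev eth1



Longest prefix match for 74.79.219.231:
  /12 182.96.0.0: no
  /11 159.96.0.0: no
  /22 127.64.164.0: no
  /25 74.79.219.128: MATCH
  /0 0.0.0.0: MATCH
Selected: next-hop 67.167.244.131 via wlan0 (matched /25)


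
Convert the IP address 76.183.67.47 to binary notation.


76 = 01001100
183 = 10110111
67 = 01000011
47 = 00101111
Binary: 01001100.10110111.01000011.00101111


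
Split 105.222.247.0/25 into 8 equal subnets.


New prefix = 25 + 3 = 28
Each subnet has 16 addresses
  105.222.247.0/28
  105.222.247.16/28
  105.222.247.32/28
  105.222.247.48/28
  105.222.247.64/28
  105.222.247.80/28
  105.222.247.96/28
  105.222.247.112/28
Subnets: 105.222.247.0/28, 105.222.247.16/28, 105.222.247.32/28, 105.222.247.48/28, 105.222.247.64/28, 105.222.247.80/28, 105.222.247.96/28, 105.222.247.112/28


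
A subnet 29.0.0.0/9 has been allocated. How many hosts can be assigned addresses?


Host bits = 32 - 9 = 23
Total addresses = 2^23 = 8388608
Usable = total - 2 (network and broadcast)
Usable hosts: 8388606


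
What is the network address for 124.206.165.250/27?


IP:   01111100.11001110.10100101.11111010
Mask: 11111111.11111111.11111111.11100000
AND operation:
Net:  01111100.11001110.10100101.11100000
Network: 124.206.165.224/27


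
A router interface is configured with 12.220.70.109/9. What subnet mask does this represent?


/9 means 9 network bits, 23 host bits
Binary: 11111111100000000000000000000000
Mask: 255.128.0.0


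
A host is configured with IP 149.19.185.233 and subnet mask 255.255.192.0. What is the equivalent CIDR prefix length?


Binary: 11111111.11111111.11000000.00000000
Count leading 1s
Prefix: /18


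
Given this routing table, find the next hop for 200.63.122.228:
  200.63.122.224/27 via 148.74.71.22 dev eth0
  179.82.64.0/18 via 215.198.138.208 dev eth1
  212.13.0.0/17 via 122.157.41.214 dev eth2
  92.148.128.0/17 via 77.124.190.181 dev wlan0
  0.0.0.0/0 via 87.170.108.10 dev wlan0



Longest prefix match for 200.63.122.228:
  /27 200.63.122.224: MATCH
  /18 179.82.64.0: no
  /17 212.13.0.0: no
  /17 92.148.128.0: no
  /0 0.0.0.0: MATCH
Selected: next-hop 148.74.71.22 via eth0 (matched /27)


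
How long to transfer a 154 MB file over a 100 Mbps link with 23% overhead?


Effective throughput = 100 * (1 - 23/100) = 77 Mbps
File size in Mb = 154 * 8 = 1232 Mb
Time = 1232 / 77
Time = 16 seconds


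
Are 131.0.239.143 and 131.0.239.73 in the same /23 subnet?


Mask: 255.255.254.0
131.0.239.143 AND mask = 131.0.238.0
131.0.239.73 AND mask = 131.0.238.0
Yes, same subnet (131.0.238.0)


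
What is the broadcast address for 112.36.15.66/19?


Network: 112.36.0.0/19
Host bits = 13
Set all host bits to 1:
Broadcast: 112.36.31.255


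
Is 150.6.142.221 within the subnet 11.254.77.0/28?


Subnet network: 11.254.77.0
Test IP AND mask: 150.6.142.208
No, 150.6.142.221 is not in 11.254.77.0/28


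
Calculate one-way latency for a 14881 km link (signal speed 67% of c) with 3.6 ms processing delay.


Speed = 0.67 * 3e5 km/s = 201000 km/s
Propagation delay = 14881 / 201000 = 0.074 s = 74.0348 ms
Processing delay = 3.6 ms
Total one-way latency = 77.6348 ms


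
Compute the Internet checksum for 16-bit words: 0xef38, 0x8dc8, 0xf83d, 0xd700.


Sum all words (with carry folding):
+ 0xef38 = 0xef38
+ 0x8dc8 = 0x7d01
+ 0xf83d = 0x753f
+ 0xd700 = 0x4c40
One's complement: ~0x4c40
Checksum = 0xb3bf


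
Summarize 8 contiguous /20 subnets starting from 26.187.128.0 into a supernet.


Original prefix: /20
Number of subnets: 8 = 2^3
New prefix = 20 - 3 = 17
Supernet: 26.187.128.0/17


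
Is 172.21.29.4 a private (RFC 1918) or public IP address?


RFC 1918 private ranges:
  10.0.0.0/8 (10.0.0.0 - 10.255.255.255)
  172.16.0.0/12 (172.16.0.0 - 172.31.255.255)
  192.168.0.0/16 (192.168.0.0 - 192.168.255.255)
Private (in 172.16.0.0/12)


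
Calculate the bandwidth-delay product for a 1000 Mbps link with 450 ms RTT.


BDP = bandwidth * RTT
= 1000 Mbps * 450 ms
= 1000 * 1e6 * 450 / 1000 bits
= 450000000 bits
= 56250000 bytes
= 54931.6406 KB
BDP = 450000000 bits (56250000 bytes)


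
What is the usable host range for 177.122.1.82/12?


Network: 177.112.0.0
Broadcast: 177.127.255.255
First usable = network + 1
Last usable = broadcast - 1
Range: 177.112.0.1 to 177.127.255.254


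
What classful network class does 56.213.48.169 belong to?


First octet: 56
Binary: 00111000
0xxxxxxx -> Class A (1-126)
Class A, default mask 255.0.0.0 (/8)


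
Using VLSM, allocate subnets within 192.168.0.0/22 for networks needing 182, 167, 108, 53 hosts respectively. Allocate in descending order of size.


182 hosts -> /24 (254 usable): 192.168.0.0/24
167 hosts -> /24 (254 usable): 192.168.1.0/24
108 hosts -> /25 (126 usable): 192.168.2.0/25
53 hosts -> /26 (62 usable): 192.168.2.128/26
Allocation: 192.168.0.0/24 (182 hosts, 254 usable); 192.168.1.0/24 (167 hosts, 254 usable); 192.168.2.0/25 (108 hosts, 126 usable); 192.168.2.128/26 (53 hosts, 62 usable)


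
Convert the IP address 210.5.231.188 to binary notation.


210 = 11010010
5 = 00000101
231 = 11100111
188 = 10111100
Binary: 11010010.00000101.11100111.10111100


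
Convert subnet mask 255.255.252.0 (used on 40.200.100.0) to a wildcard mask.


Subnet mask: 255.255.252.0
Wildcard = 255.255.255.255 - subnet mask
255 - 255 = 0
255 - 255 = 0
255 - 252 = 3
255 - 0 = 255
Wildcard: 0.0.3.255


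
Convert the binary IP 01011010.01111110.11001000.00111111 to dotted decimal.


01011010 = 90
01111110 = 126
11001000 = 200
00111111 = 63
IP: 90.126.200.63


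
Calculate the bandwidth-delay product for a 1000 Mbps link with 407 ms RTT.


BDP = bandwidth * RTT
= 1000 Mbps * 407 ms
= 1000 * 1e6 * 407 / 1000 bits
= 407000000 bits
= 50875000 bytes
= 49682.6172 KB
BDP = 407000000 bits (50875000 bytes)


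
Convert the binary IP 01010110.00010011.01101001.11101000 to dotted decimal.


01010110 = 86
00010011 = 19
01101001 = 105
11101000 = 232
IP: 86.19.105.232


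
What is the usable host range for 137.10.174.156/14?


Network: 137.8.0.0
Broadcast: 137.11.255.255
First usable = network + 1
Last usable = broadcast - 1
Range: 137.8.0.1 to 137.11.255.254


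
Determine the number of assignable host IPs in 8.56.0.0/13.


Host bits = 32 - 13 = 19
Total addresses = 2^19 = 524288
Usable = total - 2 (network and broadcast)
Usable hosts: 524286


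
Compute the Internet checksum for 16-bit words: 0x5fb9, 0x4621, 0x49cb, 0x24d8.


Sum all words (with carry folding):
+ 0x5fb9 = 0x5fb9
+ 0x4621 = 0xa5da
+ 0x49cb = 0xefa5
+ 0x24d8 = 0x147e
One's complement: ~0x147e
Checksum = 0xeb81
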